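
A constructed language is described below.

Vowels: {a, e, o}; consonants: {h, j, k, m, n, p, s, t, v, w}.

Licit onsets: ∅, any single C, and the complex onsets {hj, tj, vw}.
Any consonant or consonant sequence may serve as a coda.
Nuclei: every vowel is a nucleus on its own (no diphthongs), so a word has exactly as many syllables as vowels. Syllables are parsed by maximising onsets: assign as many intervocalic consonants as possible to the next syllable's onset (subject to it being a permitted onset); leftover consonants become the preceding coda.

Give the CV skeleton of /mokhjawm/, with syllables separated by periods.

CVC.CCVCC

The vowels are o, a — 2 nuclei, so 2 syllables.
V1 /o/ – V2 /a/: /khj/ splits as /k/ + /hj/ (/hj/ is the longest suffix that is a licit onset).
So the parse is mok.hjawm.
Mapping each syllable to C/V: /mok/ → CVC, /hjawm/ → CCVCC.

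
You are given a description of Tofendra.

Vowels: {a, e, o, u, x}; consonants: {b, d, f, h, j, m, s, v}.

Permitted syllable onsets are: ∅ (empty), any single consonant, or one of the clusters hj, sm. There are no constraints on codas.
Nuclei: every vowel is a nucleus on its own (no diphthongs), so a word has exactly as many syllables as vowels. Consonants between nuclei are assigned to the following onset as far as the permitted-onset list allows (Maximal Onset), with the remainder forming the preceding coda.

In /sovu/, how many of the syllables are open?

2

Nuclei (vowels): o, u → 2 syllables.
Between /o/ (V1) and /u/ (V2): /v/ is a single consonant, so it becomes the next onset.
So the parse is so.vu.
Classifying each syllable: /so/ (open), /vu/ (open).
Open syllables: 2.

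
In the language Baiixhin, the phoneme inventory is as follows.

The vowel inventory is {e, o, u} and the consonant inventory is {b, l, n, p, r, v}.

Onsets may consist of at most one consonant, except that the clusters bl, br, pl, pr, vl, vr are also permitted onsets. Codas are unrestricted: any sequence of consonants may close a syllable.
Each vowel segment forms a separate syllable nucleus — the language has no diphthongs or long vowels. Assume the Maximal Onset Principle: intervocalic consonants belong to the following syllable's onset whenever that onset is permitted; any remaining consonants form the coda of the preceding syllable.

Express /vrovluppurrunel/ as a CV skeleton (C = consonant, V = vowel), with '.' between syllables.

Nuclei (vowels): o, u, u, u, e → 5 syllables.
V1 /o/ – V2 /u/: cluster /vl/ — /vl/ is itself a permitted onset, so the whole cluster goes right; preceding coda = ∅.
V2 /u/ – V3 /u/: /pp/ splits as /p/ + /p/ (/p/ is the longest suffix that is a licit onset).
V3 /u/ – V4 /u/: /rr/ — longest licit onset from the right is /r/, leaving /r/ as coda.
V4 /u/ – V5 /e/: /n/ is a single consonant, so it becomes the next onset.
Result: vro.vlup.pur.ru.nel.
Mapping each syllable to C/V: /vro/ → CCV, /vlup/ → CCVC, /pur/ → CVC, /ru/ → CV, /nel/ → CVC.

CCV.CCVC.CVC.CV.CVC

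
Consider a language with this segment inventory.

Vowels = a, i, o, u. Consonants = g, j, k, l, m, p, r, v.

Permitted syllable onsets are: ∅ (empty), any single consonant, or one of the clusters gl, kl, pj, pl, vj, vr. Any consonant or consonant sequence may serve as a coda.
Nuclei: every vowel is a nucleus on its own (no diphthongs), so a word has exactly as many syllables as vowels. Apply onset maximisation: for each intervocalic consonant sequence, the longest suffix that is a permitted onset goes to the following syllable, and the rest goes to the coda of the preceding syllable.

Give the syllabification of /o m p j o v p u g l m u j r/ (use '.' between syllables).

Nuclei (vowels): o, o, u, u → 4 syllables.
/o…o/ gap (V1→V2): /mpj/ — longest licit onset from the right is /pj/, leaving /m/ as coda.
/o…u/ gap (V2→V3): cluster /vp/ — the longest permitted-onset suffix is /p/; onset = /p/, preceding coda = /v/.
/u…u/ gap (V3→V4): /glm/ splits as /gl/ + /m/ (/m/ is the longest suffix that is a licit onset).

om.pjov.pugl.mujr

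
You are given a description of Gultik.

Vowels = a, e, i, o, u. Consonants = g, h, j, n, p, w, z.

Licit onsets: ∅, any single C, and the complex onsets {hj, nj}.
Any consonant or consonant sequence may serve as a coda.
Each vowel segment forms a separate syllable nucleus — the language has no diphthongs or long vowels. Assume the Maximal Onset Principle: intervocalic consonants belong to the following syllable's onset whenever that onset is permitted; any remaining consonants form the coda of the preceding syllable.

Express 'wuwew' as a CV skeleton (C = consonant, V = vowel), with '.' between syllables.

CV.CVC

The vowels are u, e — 2 nuclei, so 2 syllables.
V1 /u/ – V2 /e/: just /w/ — single C goes to the following onset.
Putting it together: wu.wew.
Mapping each syllable to C/V: /wu/ → CV, /wew/ → CVC.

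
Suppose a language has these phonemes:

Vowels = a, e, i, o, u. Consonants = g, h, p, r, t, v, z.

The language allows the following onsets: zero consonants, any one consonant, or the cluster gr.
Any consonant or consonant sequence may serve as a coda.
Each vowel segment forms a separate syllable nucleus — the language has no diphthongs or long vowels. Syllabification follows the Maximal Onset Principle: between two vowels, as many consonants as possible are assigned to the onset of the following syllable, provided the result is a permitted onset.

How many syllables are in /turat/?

Nuclei (vowels): u, a → 2 syllables.

2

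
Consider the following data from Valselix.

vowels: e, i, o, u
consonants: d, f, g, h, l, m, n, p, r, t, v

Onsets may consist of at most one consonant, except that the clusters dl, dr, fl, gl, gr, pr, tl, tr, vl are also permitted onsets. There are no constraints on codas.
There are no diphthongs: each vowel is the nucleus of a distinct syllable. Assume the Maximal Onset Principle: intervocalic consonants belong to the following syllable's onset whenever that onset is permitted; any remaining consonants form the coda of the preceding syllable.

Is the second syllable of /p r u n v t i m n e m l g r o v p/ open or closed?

closed

The vowels are u, i, e, o — 4 nuclei, so 4 syllables.
Between /u/ (V1) and /i/ (V2): /nvt/; trying suffixes from longest down, /t/ is the first permitted one, so coda /nv/ | onset /t/.
Between /i/ (V2) and /e/ (V3): cluster /mn/ — the longest permitted-onset suffix is /n/; onset = /n/, preceding coda = /m/.
Between /e/ (V3) and /o/ (V4): cluster /mlgr/ — the longest permitted-onset suffix is /gr/; onset = /gr/, preceding coda = /ml/.
So the parse is prunv.tim.neml.grovp.
Syllable 2 is /tim/ with coda /m/, so it is closed.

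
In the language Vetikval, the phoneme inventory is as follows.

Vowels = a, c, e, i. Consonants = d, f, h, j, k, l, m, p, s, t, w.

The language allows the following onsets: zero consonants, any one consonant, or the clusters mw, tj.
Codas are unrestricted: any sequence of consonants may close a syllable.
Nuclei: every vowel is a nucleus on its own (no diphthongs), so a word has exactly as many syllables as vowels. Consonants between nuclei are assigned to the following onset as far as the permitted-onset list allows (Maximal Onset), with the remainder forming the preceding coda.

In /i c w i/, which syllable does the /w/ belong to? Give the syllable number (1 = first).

Nuclei (vowels): i, c, i → 3 syllables.
σ1/σ2 boundary: nothing intervenes; syllable break is V.V.
σ2/σ3 boundary: /w/ → onset of the next syllable (single consonants are always licit onsets).
Putting it together: i.c.wi.
The /w/ is in the onset of syllable 3 (/wi/).

3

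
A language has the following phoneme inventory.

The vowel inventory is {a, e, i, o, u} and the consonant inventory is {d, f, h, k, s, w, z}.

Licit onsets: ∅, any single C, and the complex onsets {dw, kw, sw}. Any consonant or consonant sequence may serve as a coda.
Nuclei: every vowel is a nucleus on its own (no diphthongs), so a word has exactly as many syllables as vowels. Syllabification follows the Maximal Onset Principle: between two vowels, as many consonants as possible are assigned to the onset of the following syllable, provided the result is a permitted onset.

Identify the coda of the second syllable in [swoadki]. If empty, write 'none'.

d

The vowels are o, a, i — 3 nuclei, so 3 syllables.
Between /o/ (V1) and /a/ (V2): nothing intervenes; syllable break is V.V.
Between /a/ (V2) and /i/ (V3): /dk/ splits as /d/ + /k/ (/k/ is the longest suffix that is a licit onset).
Result: swo.ad.ki.
Syllable 2 is /ad/: onset ∅, nucleus /a/, coda /d/.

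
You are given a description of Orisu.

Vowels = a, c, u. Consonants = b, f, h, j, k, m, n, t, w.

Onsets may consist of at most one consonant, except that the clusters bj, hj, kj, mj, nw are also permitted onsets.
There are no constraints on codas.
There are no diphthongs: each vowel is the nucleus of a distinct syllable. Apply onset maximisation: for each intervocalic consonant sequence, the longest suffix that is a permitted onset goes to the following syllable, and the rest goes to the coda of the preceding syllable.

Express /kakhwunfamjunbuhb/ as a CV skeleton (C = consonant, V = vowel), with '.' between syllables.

CVCC.CVC.CV.CCVC.CVCC

Nuclei (vowels): a, u, a, u, u → 5 syllables.
/a…u/ gap (V1→V2): /khw/ splits as /kh/ + /w/ (/w/ is the longest suffix that is a licit onset).
/u…a/ gap (V2→V3): /nf/ — longest licit onset from the right is /f/, leaving /n/ as coda.
/a…u/ gap (V3→V4): /mj/ — entire cluster is a permitted onset → onset /mj/, coda ∅.
/u…u/ gap (V4→V5): cluster /nb/ — the longest permitted-onset suffix is /b/; onset = /b/, preceding coda = /n/.
Syllabification: kakh.wun.fa.mjun.buhb.
Mapping each syllable to C/V: /kakh/ → CVCC, /wun/ → CVC, /fa/ → CV, /mjun/ → CCVC, /buhb/ → CVCC.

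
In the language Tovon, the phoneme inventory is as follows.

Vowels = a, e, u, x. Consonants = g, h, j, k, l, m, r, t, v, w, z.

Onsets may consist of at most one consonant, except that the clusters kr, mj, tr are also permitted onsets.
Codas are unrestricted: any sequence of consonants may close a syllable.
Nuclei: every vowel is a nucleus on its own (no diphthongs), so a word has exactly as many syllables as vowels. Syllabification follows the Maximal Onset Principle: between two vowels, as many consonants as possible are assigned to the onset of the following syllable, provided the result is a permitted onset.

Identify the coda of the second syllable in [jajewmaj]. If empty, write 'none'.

Vowels present: a, e, a; each is a nucleus, giving 3 syllables.
σ1/σ2 boundary: /j/ is a single consonant, so it becomes the next onset.
σ2/σ3 boundary: /wm/ splits as /w/ + /m/ (/m/ is the longest suffix that is a licit onset).
Syllabification: ja.jew.maj.
Syllable 2 is /jew/: onset /j/, nucleus /e/, coda /w/.

w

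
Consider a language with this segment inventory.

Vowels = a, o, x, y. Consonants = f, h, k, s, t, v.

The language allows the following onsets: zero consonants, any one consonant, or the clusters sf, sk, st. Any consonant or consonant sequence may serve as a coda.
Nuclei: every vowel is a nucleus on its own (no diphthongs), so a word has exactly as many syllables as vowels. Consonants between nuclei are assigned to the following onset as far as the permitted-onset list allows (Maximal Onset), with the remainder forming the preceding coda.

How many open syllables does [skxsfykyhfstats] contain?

The vowels are x, y, y, a — 4 nuclei, so 4 syllables.
/x…y/ gap (V1→V2): /sf/ is a licit onset in full, so it all attaches to the next syllable.
/y…y/ gap (V2→V3): /k/ is a single consonant, so it becomes the next onset.
/y…a/ gap (V3→V4): cluster /hfst/ — the longest permitted-onset suffix is /st/; onset = /st/, preceding coda = /hf/.
Result: skx.sfy.kyhf.stats.
Classifying each syllable: /skx/ (open), /sfy/ (open), /kyhf/ (closed), /stats/ (closed).
Open syllables: 2.

2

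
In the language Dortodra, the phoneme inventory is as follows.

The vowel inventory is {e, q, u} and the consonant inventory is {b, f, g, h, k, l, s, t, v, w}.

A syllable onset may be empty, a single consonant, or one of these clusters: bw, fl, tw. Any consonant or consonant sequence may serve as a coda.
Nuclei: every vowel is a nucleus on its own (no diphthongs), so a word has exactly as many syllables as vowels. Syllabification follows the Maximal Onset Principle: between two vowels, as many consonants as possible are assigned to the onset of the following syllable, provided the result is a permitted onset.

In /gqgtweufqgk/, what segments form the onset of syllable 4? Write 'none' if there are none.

Vowels present: q, e, u, q; each is a nucleus, giving 4 syllables.
V1 /q/ – V2 /e/: /gtw/ splits as /g/ + /tw/ (/tw/ is the longest suffix that is a licit onset).
V2 /e/ – V3 /u/: nothing intervenes; syllable break is V.V.
V3 /u/ – V4 /q/: /f/ is a single consonant, so it becomes the next onset.
Result: gqg.twe.u.fqgk.
Syllable 4 is /fqgk/: onset /f/, nucleus /q/, coda /gk/.

f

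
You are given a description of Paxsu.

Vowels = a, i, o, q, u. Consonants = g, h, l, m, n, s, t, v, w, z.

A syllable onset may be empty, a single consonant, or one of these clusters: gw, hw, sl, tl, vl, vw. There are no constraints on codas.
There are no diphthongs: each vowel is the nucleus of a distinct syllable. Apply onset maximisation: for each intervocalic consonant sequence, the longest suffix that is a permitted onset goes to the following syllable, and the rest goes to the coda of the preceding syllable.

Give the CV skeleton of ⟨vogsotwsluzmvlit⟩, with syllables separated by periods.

CVC.CVCC.CCVCC.CCVC

Nuclei (vowels): o, o, u, i → 4 syllables.
Between /o/ (V1) and /o/ (V2): cluster /gs/ — the longest permitted-onset suffix is /s/; onset = /s/, preceding coda = /g/.
Between /o/ (V2) and /u/ (V3): /twsl/ splits as /tw/ + /sl/ (/sl/ is the longest suffix that is a licit onset).
Between /u/ (V3) and /i/ (V4): cluster /zmvl/ — the longest permitted-onset suffix is /vl/; onset = /vl/, preceding coda = /zm/.
Result: vog.sotw.sluzm.vlit.
Mapping each syllable to C/V: /vog/ → CVC, /sotw/ → CVCC, /sluzm/ → CCVCC, /vlit/ → CCVC.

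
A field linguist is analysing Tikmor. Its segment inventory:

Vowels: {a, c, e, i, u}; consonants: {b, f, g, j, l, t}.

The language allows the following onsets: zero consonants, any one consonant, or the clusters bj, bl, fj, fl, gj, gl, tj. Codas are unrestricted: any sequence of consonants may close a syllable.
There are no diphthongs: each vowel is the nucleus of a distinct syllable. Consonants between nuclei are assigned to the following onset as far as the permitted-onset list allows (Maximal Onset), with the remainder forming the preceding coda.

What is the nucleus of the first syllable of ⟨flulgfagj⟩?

u

The vowels are u, a — 2 nuclei, so 2 syllables.
The first nucleus (vowel 1 from the left) is /u/.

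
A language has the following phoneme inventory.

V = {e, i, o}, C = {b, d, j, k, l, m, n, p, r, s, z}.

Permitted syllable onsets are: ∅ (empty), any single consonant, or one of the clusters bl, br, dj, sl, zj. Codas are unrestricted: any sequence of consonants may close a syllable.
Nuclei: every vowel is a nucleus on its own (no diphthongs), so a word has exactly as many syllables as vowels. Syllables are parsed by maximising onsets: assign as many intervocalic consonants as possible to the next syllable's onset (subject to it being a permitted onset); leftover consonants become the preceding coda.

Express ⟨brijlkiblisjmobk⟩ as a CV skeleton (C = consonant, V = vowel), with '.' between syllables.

Nuclei (vowels): i, i, i, o → 4 syllables.
V1 /i/ – V2 /i/: /jlk/ splits as /jl/ + /k/ (/k/ is the longest suffix that is a licit onset).
V2 /i/ – V3 /i/: /bl/ is a licit onset in full, so it all attaches to the next syllable.
V3 /i/ – V4 /o/: /sjm/ splits as /sj/ + /m/ (/m/ is the longest suffix that is a licit onset).
Putting it together: brijl.ki.blisj.mobk.
Mapping each syllable to C/V: /brijl/ → CCVCC, /ki/ → CV, /blisj/ → CCVCC, /mobk/ → CVCC.

CCVCC.CV.CCVCC.CVCC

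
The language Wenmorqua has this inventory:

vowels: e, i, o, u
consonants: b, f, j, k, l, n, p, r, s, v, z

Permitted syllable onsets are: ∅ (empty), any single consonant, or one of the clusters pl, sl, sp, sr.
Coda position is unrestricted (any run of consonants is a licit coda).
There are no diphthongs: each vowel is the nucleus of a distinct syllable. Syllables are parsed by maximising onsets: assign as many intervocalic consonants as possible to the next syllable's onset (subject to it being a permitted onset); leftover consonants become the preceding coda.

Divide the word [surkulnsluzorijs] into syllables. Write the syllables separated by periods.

The vowels are u, u, u, o, i — 5 nuclei, so 5 syllables.
σ1/σ2 boundary: /rk/ splits as /r/ + /k/ (/k/ is the longest suffix that is a licit onset).
σ2/σ3 boundary: /lnsl/ — longest licit onset from the right is /sl/, leaving /ln/ as coda.
σ3/σ4 boundary: /z/ is a single consonant, so it becomes the next onset.
σ4/σ5 boundary: /r/ → onset of the next syllable (single consonants are always licit onsets).

sur.kuln.slu.zo.rijs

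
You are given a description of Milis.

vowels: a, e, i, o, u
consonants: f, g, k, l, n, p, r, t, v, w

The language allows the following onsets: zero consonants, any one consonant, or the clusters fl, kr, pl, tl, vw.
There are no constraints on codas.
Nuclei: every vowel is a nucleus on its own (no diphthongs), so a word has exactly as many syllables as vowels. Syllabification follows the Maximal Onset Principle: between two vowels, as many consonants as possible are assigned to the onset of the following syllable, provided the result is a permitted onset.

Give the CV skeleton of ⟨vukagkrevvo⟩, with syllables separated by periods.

CV.CVC.CCVC.CV

The vowels are u, a, e, o — 4 nuclei, so 4 syllables.
V1 /u/ – V2 /a/: /k/ → onset of the next syllable (single consonants are always licit onsets).
V2 /a/ – V3 /e/: cluster /gkr/ — the longest permitted-onset suffix is /kr/; onset = /kr/, preceding coda = /g/.
V3 /e/ – V4 /o/: /vv/; trying suffixes from longest down, /v/ is the first permitted one, so coda /v/ | onset /v/.
Syllabification: vu.kag.krev.vo.
Mapping each syllable to C/V: /vu/ → CV, /kag/ → CVC, /krev/ → CCVC, /vo/ → CV.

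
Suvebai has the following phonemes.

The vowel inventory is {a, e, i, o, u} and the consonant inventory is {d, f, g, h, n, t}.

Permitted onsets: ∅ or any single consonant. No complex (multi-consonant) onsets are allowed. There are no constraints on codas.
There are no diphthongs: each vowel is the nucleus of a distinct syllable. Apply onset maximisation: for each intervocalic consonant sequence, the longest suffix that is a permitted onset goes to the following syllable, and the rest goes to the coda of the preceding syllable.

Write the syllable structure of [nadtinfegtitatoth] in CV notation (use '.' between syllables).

Nuclei (vowels): a, i, e, i, a, o → 6 syllables.
σ1/σ2 boundary: cluster /dt/ — the longest permitted-onset suffix is /t/; onset = /t/, preceding coda = /d/.
σ2/σ3 boundary: cluster /nf/ — the longest permitted-onset suffix is /f/; onset = /f/, preceding coda = /n/.
σ3/σ4 boundary: /gt/; trying suffixes from longest down, /t/ is the first permitted one, so coda /g/ | onset /t/.
σ4/σ5 boundary: just /t/ — single C goes to the following onset.
σ5/σ6 boundary: just /t/ — single C goes to the following onset.
Putting it together: nad.tin.feg.ti.ta.toth.
Mapping each syllable to C/V: /nad/ → CVC, /tin/ → CVC, /feg/ → CVC, /ti/ → CV, /ta/ → CV, /toth/ → CVCC.

CVC.CVC.CVC.CV.CV.CVCC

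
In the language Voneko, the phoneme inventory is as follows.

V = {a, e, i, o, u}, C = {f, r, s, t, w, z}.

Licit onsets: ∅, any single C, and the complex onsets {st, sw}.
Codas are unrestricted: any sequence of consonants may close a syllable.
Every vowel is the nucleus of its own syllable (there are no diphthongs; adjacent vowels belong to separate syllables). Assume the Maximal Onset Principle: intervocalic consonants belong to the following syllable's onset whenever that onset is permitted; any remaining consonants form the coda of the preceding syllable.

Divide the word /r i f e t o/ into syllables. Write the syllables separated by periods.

ri.fe.to

The vowels are i, e, o — 3 nuclei, so 3 syllables.
/i…e/ gap (V1→V2): /f/ → onset of the next syllable (single consonants are always licit onsets).
/e…o/ gap (V2→V3): just /t/ — single C goes to the following onset.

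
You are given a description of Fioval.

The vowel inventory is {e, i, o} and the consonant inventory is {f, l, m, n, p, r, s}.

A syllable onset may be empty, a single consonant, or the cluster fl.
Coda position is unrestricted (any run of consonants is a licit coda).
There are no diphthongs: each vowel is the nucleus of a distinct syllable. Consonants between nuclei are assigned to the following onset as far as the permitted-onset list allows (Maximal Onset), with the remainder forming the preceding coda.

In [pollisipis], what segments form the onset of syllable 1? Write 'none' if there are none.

The vowels are o, i, i, i — 4 nuclei, so 4 syllables.
Between /o/ (V1) and /i/ (V2): cluster /ll/ — the longest permitted-onset suffix is /l/; onset = /l/, preceding coda = /l/.
Between /i/ (V2) and /i/ (V3): just /s/ — single C goes to the following onset.
Between /i/ (V3) and /i/ (V4): just /p/ — single C goes to the following onset.
Putting it together: pol.li.si.pis.
Syllable 1 is /pol/: onset /p/, nucleus /o/, coda /l/.

p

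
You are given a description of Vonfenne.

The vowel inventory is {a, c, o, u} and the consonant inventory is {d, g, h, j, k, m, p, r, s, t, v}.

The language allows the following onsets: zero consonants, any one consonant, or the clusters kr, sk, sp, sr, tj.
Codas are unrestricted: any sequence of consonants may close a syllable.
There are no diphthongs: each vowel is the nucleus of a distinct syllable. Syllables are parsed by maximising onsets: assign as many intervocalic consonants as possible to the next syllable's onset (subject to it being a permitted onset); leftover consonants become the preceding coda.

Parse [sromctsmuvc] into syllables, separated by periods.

The vowels are o, c, u, c — 4 nuclei, so 4 syllables.
V1 /o/ – V2 /c/: /m/ is a single consonant, so it becomes the next onset.
V2 /c/ – V3 /u/: /tsm/; trying suffixes from longest down, /m/ is the first permitted one, so coda /ts/ | onset /m/.
V3 /u/ – V4 /c/: just /v/ — single C goes to the following onset.

sro.mcts.mu.vc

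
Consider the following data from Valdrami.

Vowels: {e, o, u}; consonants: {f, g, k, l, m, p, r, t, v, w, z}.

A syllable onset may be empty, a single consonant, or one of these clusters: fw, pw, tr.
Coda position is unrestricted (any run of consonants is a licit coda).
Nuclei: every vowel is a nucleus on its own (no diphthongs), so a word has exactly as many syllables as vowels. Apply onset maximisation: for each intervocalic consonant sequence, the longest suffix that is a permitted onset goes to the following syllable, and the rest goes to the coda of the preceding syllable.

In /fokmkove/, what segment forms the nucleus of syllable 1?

The vowels are o, o, e — 3 nuclei, so 3 syllables.
The first nucleus (vowel 1 from the left) is /o/.

o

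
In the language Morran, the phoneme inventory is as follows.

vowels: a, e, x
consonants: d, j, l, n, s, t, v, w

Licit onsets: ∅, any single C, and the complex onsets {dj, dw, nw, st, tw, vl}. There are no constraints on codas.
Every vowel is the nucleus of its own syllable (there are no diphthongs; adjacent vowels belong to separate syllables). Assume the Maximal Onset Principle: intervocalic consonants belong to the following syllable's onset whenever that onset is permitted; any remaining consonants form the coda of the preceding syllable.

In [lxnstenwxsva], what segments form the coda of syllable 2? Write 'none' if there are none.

none

The vowels are x, e, x, a — 4 nuclei, so 4 syllables.
σ1/σ2 boundary: /nst/ — longest licit onset from the right is /st/, leaving /n/ as coda.
σ2/σ3 boundary: /nw/ is a licit onset in full, so it all attaches to the next syllable.
σ3/σ4 boundary: /sv/ — longest licit onset from the right is /v/, leaving /s/ as coda.
Result: lxn.ste.nwxs.va.
Syllable 2 is /ste/: onset /st/, nucleus /e/, coda ∅.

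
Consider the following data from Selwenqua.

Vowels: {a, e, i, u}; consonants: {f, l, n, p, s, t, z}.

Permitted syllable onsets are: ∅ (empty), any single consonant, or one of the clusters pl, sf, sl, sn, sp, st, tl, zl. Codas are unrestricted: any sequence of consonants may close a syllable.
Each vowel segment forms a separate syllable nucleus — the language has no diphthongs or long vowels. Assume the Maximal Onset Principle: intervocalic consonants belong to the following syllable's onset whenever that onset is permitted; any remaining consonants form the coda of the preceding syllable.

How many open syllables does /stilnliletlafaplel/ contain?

4

The vowels are i, i, e, a, a, e — 6 nuclei, so 6 syllables.
σ1/σ2 boundary: /lnl/; trying suffixes from longest down, /l/ is the first permitted one, so coda /ln/ | onset /l/.
σ2/σ3 boundary: /l/ → onset of the next syllable (single consonants are always licit onsets).
σ3/σ4 boundary: /tl/ is a licit onset in full, so it all attaches to the next syllable.
σ4/σ5 boundary: just /f/ — single C goes to the following onset.
σ5/σ6 boundary: /pl/ — entire cluster is a permitted onset → onset /pl/, coda ∅.
So the parse is stiln.li.le.tla.fa.plel.
Classifying each syllable: /stiln/ (closed), /li/ (open), /le/ (open), /tla/ (open), /fa/ (open), /plel/ (closed).
Open syllables: 4.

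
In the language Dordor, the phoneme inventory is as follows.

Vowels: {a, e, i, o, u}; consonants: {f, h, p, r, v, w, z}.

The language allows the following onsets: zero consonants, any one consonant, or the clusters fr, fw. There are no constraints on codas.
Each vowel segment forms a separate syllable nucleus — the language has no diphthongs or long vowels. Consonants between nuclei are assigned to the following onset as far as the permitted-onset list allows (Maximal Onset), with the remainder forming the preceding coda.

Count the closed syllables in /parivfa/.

1

The vowels are a, i, a — 3 nuclei, so 3 syllables.
σ1/σ2 boundary: /r/ → onset of the next syllable (single consonants are always licit onsets).
σ2/σ3 boundary: /vf/ — longest licit onset from the right is /f/, leaving /v/ as coda.
Syllabification: pa.riv.fa.
Classifying each syllable: /pa/ (open), /riv/ (closed), /fa/ (open).
Closed syllables: 1.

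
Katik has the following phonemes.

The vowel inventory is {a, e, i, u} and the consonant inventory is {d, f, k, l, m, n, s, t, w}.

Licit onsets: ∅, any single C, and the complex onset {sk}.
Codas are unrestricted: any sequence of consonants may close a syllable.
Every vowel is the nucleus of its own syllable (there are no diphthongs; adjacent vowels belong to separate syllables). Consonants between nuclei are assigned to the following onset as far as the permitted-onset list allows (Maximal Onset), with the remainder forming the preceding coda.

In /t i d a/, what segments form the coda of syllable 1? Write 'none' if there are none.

Vowels present: i, a; each is a nucleus, giving 2 syllables.
σ1/σ2 boundary: /d/ → onset of the next syllable (single consonants are always licit onsets).
Putting it together: ti.da.
Syllable 1 is /ti/: onset /t/, nucleus /i/, coda ∅.

none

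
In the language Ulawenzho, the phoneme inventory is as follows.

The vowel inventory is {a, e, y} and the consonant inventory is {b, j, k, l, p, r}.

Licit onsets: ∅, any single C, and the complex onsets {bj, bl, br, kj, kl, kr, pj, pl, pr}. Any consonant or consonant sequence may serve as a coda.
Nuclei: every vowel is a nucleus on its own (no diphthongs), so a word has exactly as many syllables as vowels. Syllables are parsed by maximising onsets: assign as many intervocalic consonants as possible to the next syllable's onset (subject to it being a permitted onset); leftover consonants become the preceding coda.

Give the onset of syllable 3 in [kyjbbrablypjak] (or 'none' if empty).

bl

Vowels present: y, a, y, a; each is a nucleus, giving 4 syllables.
/y…a/ gap (V1→V2): /jbbr/ — longest licit onset from the right is /br/, leaving /jb/ as coda.
/a…y/ gap (V2→V3): /bl/ — entire cluster is a permitted onset → onset /bl/, coda ∅.
/y…a/ gap (V3→V4): /pj/ — entire cluster is a permitted onset → onset /pj/, coda ∅.
Result: kyjb.bra.bly.pjak.
Syllable 3 is /bly/: onset /bl/, nucleus /y/, coda ∅.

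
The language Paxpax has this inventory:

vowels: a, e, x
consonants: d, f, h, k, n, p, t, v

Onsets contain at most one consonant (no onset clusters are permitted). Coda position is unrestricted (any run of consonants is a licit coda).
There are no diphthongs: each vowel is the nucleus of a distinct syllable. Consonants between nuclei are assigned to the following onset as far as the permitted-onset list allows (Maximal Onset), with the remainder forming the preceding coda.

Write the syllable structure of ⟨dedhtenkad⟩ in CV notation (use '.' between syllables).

The vowels are e, e, a — 3 nuclei, so 3 syllables.
/e…e/ gap (V1→V2): /dht/; trying suffixes from longest down, /t/ is the first permitted one, so coda /dh/ | onset /t/.
/e…a/ gap (V2→V3): cluster /nk/ — the longest permitted-onset suffix is /k/; onset = /k/, preceding coda = /n/.
Syllabification: dedh.ten.kad.
Mapping each syllable to C/V: /dedh/ → CVCC, /ten/ → CVC, /kad/ → CVC.

CVCC.CVC.CVC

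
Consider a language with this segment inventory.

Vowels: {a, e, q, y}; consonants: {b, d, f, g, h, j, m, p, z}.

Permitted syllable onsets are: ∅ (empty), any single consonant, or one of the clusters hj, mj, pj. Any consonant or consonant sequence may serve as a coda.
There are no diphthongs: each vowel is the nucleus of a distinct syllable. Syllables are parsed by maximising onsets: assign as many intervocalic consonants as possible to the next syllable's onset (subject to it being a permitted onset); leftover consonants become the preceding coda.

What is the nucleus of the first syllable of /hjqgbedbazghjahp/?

q

Vowels present: q, e, a, a; each is a nucleus, giving 4 syllables.
The first nucleus (vowel 1 from the left) is /q/.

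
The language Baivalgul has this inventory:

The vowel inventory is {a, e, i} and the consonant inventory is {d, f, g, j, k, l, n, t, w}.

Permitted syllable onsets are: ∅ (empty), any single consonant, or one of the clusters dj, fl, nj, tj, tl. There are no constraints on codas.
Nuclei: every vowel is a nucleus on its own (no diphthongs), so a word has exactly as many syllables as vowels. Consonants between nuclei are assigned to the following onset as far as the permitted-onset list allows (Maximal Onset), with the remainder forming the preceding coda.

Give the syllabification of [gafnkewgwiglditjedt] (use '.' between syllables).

Vowels present: a, e, i, i, e; each is a nucleus, giving 5 syllables.
σ1/σ2 boundary: /fnk/ — longest licit onset from the right is /k/, leaving /fn/ as coda.
σ2/σ3 boundary: /wgw/ splits as /wg/ + /w/ (/w/ is the longest suffix that is a licit onset).
σ3/σ4 boundary: /gld/ — longest licit onset from the right is /d/, leaving /gl/ as coda.
σ4/σ5 boundary: cluster /tj/ — /tj/ is itself a permitted onset, so the whole cluster goes right; preceding coda = ∅.

gafn.kewg.wigl.di.tjedt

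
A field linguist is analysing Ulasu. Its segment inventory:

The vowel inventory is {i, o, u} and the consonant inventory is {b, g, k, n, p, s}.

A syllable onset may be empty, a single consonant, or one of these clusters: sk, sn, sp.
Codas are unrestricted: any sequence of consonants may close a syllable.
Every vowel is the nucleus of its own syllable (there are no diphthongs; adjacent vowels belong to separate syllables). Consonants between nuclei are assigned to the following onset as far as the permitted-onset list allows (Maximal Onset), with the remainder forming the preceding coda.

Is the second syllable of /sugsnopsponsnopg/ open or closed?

Vowels present: u, o, o, o; each is a nucleus, giving 4 syllables.
σ1/σ2 boundary: /gsn/; trying suffixes from longest down, /sn/ is the first permitted one, so coda /g/ | onset /sn/.
σ2/σ3 boundary: /psp/; trying suffixes from longest down, /sp/ is the first permitted one, so coda /p/ | onset /sp/.
σ3/σ4 boundary: /nsn/; trying suffixes from longest down, /sn/ is the first permitted one, so coda /n/ | onset /sn/.
Syllabification: sug.snop.spon.snopg.
Syllable 2 is /snop/ with coda /p/, so it is closed.

closed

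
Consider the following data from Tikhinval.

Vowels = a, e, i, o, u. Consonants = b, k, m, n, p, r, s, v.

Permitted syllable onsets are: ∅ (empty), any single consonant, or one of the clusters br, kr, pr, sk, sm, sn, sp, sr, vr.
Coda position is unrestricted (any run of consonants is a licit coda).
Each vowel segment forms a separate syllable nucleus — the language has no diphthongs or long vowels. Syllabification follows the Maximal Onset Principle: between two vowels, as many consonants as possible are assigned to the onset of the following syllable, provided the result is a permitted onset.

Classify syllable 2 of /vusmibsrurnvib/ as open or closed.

Vowels present: u, i, u, i; each is a nucleus, giving 4 syllables.
V1 /u/ – V2 /i/: /sm/ — entire cluster is a permitted onset → onset /sm/, coda ∅.
V2 /i/ – V3 /u/: /bsr/; trying suffixes from longest down, /sr/ is the first permitted one, so coda /b/ | onset /sr/.
V3 /u/ – V4 /i/: /rnv/ splits as /rn/ + /v/ (/v/ is the longest suffix that is a licit onset).
So the parse is vu.smib.srurn.vib.
Syllable 2 is /smib/ with coda /b/, so it is closed.

closed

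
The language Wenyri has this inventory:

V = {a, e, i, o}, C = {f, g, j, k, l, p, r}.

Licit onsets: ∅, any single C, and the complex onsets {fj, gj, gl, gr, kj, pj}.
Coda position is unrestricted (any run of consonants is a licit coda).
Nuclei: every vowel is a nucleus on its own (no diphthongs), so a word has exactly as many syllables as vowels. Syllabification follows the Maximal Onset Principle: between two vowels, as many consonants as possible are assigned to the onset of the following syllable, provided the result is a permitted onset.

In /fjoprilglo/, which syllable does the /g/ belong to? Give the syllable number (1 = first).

The vowels are o, i, o — 3 nuclei, so 3 syllables.
Between /o/ (V1) and /i/ (V2): /pr/ — longest licit onset from the right is /r/, leaving /p/ as coda.
Between /i/ (V2) and /o/ (V3): cluster /lgl/ — the longest permitted-onset suffix is /gl/; onset = /gl/, preceding coda = /l/.
Result: fjop.ril.glo.
The /g/ is in the onset of syllable 3 (/glo/).

3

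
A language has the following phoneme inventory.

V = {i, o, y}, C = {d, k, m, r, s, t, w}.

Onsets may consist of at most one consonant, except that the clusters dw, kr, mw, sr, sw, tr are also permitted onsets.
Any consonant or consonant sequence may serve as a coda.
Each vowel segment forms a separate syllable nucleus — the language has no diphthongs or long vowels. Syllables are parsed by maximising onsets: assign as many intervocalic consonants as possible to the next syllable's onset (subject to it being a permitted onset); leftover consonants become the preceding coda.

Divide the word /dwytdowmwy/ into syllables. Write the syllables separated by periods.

dwyt.dow.mwy

Nuclei (vowels): y, o, y → 3 syllables.
/y…o/ gap (V1→V2): /td/ — longest licit onset from the right is /d/, leaving /t/ as coda.
/o…y/ gap (V2→V3): /wmw/ splits as /w/ + /mw/ (/mw/ is the longest suffix that is a licit onset).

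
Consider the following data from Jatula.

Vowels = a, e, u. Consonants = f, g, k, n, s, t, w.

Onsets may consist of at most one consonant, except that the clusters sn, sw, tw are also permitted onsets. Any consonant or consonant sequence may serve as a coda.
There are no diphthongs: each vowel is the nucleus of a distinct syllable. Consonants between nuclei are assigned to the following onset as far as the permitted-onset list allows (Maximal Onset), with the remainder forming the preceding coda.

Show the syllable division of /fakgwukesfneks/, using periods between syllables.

fakg.wu.kesf.neks

Vowels present: a, u, e, e; each is a nucleus, giving 4 syllables.
Between /a/ (V1) and /u/ (V2): /kgw/ — longest licit onset from the right is /w/, leaving /kg/ as coda.
Between /u/ (V2) and /e/ (V3): /k/ → onset of the next syllable (single consonants are always licit onsets).
Between /e/ (V3) and /e/ (V4): cluster /sfn/ — the longest permitted-onset suffix is /n/; onset = /n/, preceding coda = /sf/.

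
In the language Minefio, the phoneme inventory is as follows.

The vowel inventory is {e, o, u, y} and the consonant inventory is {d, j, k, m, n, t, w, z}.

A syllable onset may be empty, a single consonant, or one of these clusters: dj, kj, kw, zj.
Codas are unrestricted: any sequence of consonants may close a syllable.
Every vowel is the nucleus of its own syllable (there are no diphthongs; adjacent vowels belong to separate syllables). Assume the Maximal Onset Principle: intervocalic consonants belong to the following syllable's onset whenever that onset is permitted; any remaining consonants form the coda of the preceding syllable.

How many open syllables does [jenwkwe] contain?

Vowels present: e, e; each is a nucleus, giving 2 syllables.
V1 /e/ – V2 /e/: cluster /nwkw/ — the longest permitted-onset suffix is /kw/; onset = /kw/, preceding coda = /nw/.
Putting it together: jenw.kwe.
Classifying each syllable: /jenw/ (closed), /kwe/ (open).
Open syllables: 1.

1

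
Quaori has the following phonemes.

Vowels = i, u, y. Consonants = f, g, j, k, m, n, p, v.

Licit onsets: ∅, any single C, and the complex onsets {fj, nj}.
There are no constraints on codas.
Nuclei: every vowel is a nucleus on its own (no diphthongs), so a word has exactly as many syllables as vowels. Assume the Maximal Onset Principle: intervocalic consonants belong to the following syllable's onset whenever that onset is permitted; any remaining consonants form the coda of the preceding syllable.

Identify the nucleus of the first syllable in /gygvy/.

The vowels are y, y — 2 nuclei, so 2 syllables.
The first nucleus (vowel 1 from the left) is /y/.

y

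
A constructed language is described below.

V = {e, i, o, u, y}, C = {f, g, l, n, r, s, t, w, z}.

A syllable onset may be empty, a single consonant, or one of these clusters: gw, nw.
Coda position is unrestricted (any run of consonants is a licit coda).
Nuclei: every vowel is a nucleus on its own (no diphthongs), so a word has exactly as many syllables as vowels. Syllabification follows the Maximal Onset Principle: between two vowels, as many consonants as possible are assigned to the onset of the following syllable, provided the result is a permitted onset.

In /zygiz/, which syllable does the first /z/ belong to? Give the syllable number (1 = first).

The vowels are y, i — 2 nuclei, so 2 syllables.
V1 /y/ – V2 /i/: /g/ → onset of the next syllable (single consonants are always licit onsets).
So the parse is zy.giz.
The first /z/ is in the onset of syllable 1 (/zy/).

1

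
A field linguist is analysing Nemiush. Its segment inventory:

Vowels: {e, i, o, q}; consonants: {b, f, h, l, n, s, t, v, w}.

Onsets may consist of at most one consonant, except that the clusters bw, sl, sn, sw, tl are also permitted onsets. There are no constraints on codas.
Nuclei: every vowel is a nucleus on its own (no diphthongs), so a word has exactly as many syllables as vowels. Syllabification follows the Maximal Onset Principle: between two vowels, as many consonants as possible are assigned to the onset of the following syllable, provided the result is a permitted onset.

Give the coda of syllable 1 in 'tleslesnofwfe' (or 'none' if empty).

Nuclei (vowels): e, e, o, e → 4 syllables.
Between /e/ (V1) and /e/ (V2): /sl/ is a licit onset in full, so it all attaches to the next syllable.
Between /e/ (V2) and /o/ (V3): cluster /sn/ — /sn/ is itself a permitted onset, so the whole cluster goes right; preceding coda = ∅.
Between /o/ (V3) and /e/ (V4): /fwf/; trying suffixes from longest down, /f/ is the first permitted one, so coda /fw/ | onset /f/.
Syllabification: tle.sle.snofw.fe.
Syllable 1 is /tle/: onset /tl/, nucleus /e/, coda ∅.

none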